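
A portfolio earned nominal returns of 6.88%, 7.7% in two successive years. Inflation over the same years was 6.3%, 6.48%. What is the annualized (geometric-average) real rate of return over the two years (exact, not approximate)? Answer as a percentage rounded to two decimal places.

Nominal growth factor = 1.0688 × 1.0770 = 1.15109760
Price-level growth factor = 1.0630 × 1.0648 = 1.13188240
Real growth factor = 1.15109760 / 1.13188240 = 1.01697632
Annualized real rate = 1.01697632^(1/2) − 1 = 0.8452% → 0.85%.

0.85%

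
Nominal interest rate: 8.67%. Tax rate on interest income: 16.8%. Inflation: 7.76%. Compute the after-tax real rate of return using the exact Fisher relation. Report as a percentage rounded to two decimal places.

-0.51%

After-tax nominal return = 8.67% × (1 − 0.168) = 7.21344%.
1 + r = 1.0721344 / 1.07760 = 0.994928
After-tax real rate = 0.994928 − 1 → -0.51%.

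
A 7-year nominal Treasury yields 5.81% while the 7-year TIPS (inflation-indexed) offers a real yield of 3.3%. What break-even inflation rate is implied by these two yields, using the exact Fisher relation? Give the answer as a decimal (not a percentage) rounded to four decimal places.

(1 + π) = (1 + i)/(1 + r) = 1.05810 / 1.03300 = 1.024298
Break-even inflation = 1.024298 − 1 → 0.0243.

0.0243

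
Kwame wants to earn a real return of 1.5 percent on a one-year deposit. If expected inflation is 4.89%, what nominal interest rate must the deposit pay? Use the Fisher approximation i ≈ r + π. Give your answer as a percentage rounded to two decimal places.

6.39%

i ≈ r + π = 1.5% + 4.89% = 6.39%.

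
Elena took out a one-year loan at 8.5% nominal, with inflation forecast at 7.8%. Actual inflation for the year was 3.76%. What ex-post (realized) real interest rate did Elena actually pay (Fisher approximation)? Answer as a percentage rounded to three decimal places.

Ex-post: 8.5% − 3.76% = 4.740%
So the realized real rate is 4.740%.

4.740%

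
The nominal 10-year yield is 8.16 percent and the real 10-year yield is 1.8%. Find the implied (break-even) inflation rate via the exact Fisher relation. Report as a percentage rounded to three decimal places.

(1 + π) = (1 + i)/(1 + r) = 1.08160 / 1.01800 = 1.0624754
Break-even inflation = 1.0624754 − 1 → 6.248%.

6.248%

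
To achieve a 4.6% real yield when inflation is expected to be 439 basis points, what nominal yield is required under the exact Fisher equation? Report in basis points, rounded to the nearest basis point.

919 basis points

(1 + i) = (1 + r)(1 + π) = 1.04600 × 1.04390 = 1.0919194
i = 1.0919194 − 1, so the required nominal rate is 919 basis points.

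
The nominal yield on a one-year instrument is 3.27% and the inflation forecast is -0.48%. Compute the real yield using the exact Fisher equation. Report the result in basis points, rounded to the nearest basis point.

1 + r = 1.03270 / 0.99520 = 1.037681
r = 1.037681 − 1 = 3.7681%, i.e. 377 basis points.

377 basis points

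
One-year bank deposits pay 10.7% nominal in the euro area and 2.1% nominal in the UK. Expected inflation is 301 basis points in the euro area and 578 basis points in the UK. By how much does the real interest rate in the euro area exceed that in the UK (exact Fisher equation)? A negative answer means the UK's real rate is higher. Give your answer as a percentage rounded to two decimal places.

10.94%

The euro area: (1 + 0.1070)/(1 + 0.0301) − 1 = 7.4653%
The UK: (1 + 0.0210)/(1 + 0.0578) − 1 = -3.4789%
Differential = 7.4653% − (-3.4789%) = 10.9442% → 10.94%.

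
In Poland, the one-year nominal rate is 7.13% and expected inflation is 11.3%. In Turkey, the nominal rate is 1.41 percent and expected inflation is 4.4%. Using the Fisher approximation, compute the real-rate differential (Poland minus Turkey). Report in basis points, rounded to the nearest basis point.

-118 basis points

Poland: 7.13% − 11.3% = -4.170%
Turkey: 1.41% − 4.4% = -2.990%
Differential = -1.180% → -118 basis points.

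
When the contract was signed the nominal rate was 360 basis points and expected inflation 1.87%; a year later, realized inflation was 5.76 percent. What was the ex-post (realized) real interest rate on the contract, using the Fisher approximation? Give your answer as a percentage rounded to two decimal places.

Ex-post: 3.6% − 5.76% = -2.160%
So the realized real rate is -2.16%.

-2.16%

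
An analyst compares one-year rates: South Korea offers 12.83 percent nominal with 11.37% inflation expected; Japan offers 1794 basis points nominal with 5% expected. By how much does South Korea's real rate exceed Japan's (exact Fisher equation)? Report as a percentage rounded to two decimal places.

-11.01%

South Korea: (1 + 0.1283)/(1 + 0.1137) − 1 = 1.3109%
Japan: (1 + 0.1794)/(1 + 0.0500) − 1 = 12.3238%
Differential = 1.3109% − 12.3238% = -11.0129% → -11.01%.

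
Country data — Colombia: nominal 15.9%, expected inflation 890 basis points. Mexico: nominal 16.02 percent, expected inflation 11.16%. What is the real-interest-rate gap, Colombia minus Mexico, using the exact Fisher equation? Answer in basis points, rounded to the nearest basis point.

Colombia: (1 + 0.1590)/(1 + 0.0890) − 1 = 6.4279%
Mexico: (1 + 0.1602)/(1 + 0.1116) − 1 = 4.3721%
Differential = 6.4279% − 4.3721% = 2.0558% → 206 basis points.

206 basis points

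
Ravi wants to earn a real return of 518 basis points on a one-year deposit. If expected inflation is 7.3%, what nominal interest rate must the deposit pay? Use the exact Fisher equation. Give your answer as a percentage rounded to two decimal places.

(1 + i) = (1 + r)(1 + π) = 1.05180 × 1.07300 = 1.1285814
i = 1.1285814 − 1, so the required nominal rate is 12.86%.

12.86%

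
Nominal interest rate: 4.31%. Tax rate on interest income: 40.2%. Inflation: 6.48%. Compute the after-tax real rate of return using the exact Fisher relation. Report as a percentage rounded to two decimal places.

-3.67%

After-tax nominal return = 4.31% × (1 − 0.402) = 2.57738%.
1 + r = 1.0257738 / 1.06480 = 0.963349
After-tax real rate = 0.963349 − 1 → -3.67%.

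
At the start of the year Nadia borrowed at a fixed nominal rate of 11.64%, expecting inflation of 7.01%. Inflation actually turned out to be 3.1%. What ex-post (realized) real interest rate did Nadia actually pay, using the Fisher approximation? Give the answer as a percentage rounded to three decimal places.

Ex-post: 11.64% − 3.1% = 8.540%
So the realized real rate is 8.540%.

8.540%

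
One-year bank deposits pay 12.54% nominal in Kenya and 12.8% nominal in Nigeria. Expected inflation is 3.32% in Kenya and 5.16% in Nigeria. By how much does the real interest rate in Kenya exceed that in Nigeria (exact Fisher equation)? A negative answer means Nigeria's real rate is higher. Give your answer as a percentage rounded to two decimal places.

1.66%

Kenya: (1 + 0.1254)/(1 + 0.0332) − 1 = 8.9237%
Nigeria: (1 + 0.1280)/(1 + 0.0516) − 1 = 7.2651%
Differential = 8.9237% − 7.2651% = 1.6586% → 1.66%.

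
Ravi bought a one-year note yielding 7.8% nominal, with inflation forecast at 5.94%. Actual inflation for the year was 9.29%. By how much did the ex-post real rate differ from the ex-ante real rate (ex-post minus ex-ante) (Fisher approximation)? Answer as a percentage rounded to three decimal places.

-3.350%

Ex-ante: 7.8% − 5.94% = 1.860%
Ex-post: 7.8% − 9.29% = -1.490%
Difference (ex-post − ex-ante) = -3.3500% → -3.350%.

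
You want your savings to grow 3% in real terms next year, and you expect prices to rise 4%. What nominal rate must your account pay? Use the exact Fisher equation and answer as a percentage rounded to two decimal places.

(1 + i) = (1 + r)(1 + π) = 1.03000 × 1.04000 = 1.07120
i = 1.07120 − 1, so the required nominal rate is 7.12%.

7.12%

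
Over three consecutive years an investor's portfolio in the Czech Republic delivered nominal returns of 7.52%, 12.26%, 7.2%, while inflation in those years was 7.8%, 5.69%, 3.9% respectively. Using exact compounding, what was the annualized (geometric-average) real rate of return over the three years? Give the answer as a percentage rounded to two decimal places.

Compound the nominal returns: 1.0752 × 1.1226 × 1.0720 = 1.29392493.
Compound inflation: 1.0780 × 1.0569 × 1.0390 = 1.18377239.
Deflate: 1.29392493 / 1.18377239 = 1.09305212.
Annualized real rate = 1.09305212^(1/3) − 1 = 3.0102% → 3.01%.

3.01%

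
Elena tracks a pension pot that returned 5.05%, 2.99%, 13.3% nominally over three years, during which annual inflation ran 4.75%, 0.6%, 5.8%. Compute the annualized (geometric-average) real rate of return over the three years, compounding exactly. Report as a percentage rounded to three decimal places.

Nominal growth factor = 1.0505 × 1.0299 × 1.1330 = 1.22580397
Price-level growth factor = 1.0475 × 1.0060 × 1.0580 = 1.11490453
Real growth factor = 1.22580397 / 1.11490453 = 1.09946990
Annualized real rate = 1.09946990^(1/3) − 1 = 3.2114% → 3.211%.

3.211%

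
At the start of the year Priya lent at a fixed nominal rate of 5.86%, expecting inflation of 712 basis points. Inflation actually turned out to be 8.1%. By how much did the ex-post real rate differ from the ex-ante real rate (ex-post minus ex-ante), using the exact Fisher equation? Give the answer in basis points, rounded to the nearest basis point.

-90 basis points

Ex-ante: (1 + 0.0586)/(1 + 0.0712) − 1 = -1.1763%
Ex-post: (1 + 0.0586)/(1 + 0.0810) − 1 = -2.0722%
Difference (ex-post − ex-ante) = -0.8959% → -90 basis points.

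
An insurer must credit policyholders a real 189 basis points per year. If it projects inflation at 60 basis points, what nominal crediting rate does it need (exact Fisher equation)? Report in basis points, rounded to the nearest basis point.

(1 + i) = (1 + r)(1 + π) = 1.01890 × 1.00600 = 1.0250134
i = 1.0250134 − 1, so the required nominal rate is 250 basis points.

250 basis points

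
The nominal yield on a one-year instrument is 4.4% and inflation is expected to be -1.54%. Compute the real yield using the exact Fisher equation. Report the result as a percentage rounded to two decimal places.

6.03%

By the Fisher identity, 1 + r = (1 + i)/(1 + π).
1 + r = 1.04400 / 0.98460 = 1.060329
r = 1.060329 − 1 = 6.0329%, i.e. 6.03%.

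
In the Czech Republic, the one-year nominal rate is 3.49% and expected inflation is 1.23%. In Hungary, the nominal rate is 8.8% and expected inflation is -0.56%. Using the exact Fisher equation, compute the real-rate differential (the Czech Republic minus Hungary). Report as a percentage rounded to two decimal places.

The Czech Republic: (1 + 0.0349)/(1 + 0.0123) − 1 = 2.2325%
Hungary: (1 + 0.0880)/(1 − 0.0056) − 1 = 9.4127%
Differential = 2.2325% − 9.4127% = -7.1802% → -7.18%.

-7.18%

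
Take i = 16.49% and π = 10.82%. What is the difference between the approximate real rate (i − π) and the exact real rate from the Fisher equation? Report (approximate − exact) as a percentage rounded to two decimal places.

Approximate: r ≈ 16.490% − 10.820% = 5.6700%
Exact: (1 + 0.1649)/(1 + 0.1082) − 1 = 5.1164%
Error = 5.6700% − 5.1164% = 0.5536% → 0.55%.

0.55%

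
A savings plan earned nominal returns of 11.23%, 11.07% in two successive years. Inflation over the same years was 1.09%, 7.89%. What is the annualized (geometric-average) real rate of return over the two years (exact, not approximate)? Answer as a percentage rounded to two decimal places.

Compound the nominal returns: 1.1123 × 1.1107 = 1.23543161.
Compound inflation: 1.0109 × 1.0789 = 1.09066001.
Deflate: 1.23543161 / 1.09066001 = 1.13273761.
Annualized real rate = 1.13273761^(1/2) − 1 = 6.4301% → 6.43%.

6.43%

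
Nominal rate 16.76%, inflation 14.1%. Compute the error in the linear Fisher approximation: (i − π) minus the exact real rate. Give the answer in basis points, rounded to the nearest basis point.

33 basis points

Approximate: r ≈ 16.760% − 14.100% = 2.6600%
Exact: (1 + 0.1676)/(1 + 0.1410) − 1 = 2.3313%
Error = 2.6600% − 2.3313% = 0.3287% → 33 basis points.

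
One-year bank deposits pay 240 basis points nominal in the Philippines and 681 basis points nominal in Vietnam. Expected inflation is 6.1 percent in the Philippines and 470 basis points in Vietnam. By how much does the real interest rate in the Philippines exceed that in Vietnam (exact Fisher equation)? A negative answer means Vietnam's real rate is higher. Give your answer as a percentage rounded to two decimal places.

The Philippines: (1 + 0.0240)/(1 + 0.0610) − 1 = -3.4873%
Vietnam: (1 + 0.0681)/(1 + 0.0470) − 1 = 2.0153%
Differential = -3.4873% − 2.0153% = -5.5026% → -5.50%.

-5.50%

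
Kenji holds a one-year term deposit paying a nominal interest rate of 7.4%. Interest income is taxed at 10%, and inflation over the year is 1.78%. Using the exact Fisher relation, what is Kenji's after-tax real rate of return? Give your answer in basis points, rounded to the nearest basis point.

479 basis points

After-tax nominal return = 7.4% × (1 − 0.1) = 6.6600%.
1 + r = 1.06660 / 1.01780 = 1.047947
After-tax real rate = 1.047947 − 1 → 479 basis points.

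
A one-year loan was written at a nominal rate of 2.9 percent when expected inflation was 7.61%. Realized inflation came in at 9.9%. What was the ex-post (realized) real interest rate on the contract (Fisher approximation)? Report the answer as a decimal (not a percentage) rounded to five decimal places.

-0.07000

Ex-post: 2.9% − 9.9% = -7.000%
So the realized real rate is -0.07000.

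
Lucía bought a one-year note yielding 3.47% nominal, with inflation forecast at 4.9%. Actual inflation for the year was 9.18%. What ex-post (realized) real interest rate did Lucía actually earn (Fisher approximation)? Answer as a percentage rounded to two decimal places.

-5.71%

Ex-post: 3.47% − 9.18% = -5.710%
So the realized real rate is -5.71%.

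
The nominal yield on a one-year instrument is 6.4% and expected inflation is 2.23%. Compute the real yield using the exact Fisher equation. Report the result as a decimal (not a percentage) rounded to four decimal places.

1 + r = 1.06400 / 1.02230 = 1.040790
r = 1.040790 − 1 = 4.0790%, i.e. 0.0408.

0.0408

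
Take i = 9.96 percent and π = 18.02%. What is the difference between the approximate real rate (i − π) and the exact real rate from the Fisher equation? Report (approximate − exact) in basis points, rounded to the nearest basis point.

-123 basis points

Approximate: r ≈ 9.960% − 18.020% = -8.0600%
Exact: (1 + 0.0996)/(1 + 0.1802) − 1 = -6.8294%
Error = -8.0600% − (-6.8294%) = -1.2306% → -123 basis points.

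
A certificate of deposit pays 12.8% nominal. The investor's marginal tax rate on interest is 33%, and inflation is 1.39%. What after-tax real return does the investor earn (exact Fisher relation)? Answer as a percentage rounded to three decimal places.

After-tax nominal return = 12.8% × (1 − 0.33) = 8.5760%.
1 + r = 1.08576 / 1.01390 = 1.0708748
After-tax real rate = 1.0708748 − 1 → 7.087%.

7.087%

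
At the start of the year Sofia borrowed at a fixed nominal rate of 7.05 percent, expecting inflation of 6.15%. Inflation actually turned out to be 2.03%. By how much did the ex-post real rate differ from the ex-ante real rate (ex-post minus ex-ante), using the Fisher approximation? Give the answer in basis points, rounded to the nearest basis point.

412 basis points

Ex-ante: 7.05% − 6.15% = 0.900%
Ex-post: 7.05% − 2.03% = 5.020%
Difference (ex-post − ex-ante) = 4.1200% → 412 basis points.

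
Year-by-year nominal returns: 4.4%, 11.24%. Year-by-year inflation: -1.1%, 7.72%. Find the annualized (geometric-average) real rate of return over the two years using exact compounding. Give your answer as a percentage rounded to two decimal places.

Nominal growth factor = 1.0440 × 1.1124 = 1.16134560
Price-level growth factor = 0.9890 × 1.0772 = 1.06535080
Real growth factor = 1.16134560 / 1.06535080 = 1.09010628
Annualized real rate = 1.09010628^(1/2) − 1 = 4.4082% → 4.41%.

4.41%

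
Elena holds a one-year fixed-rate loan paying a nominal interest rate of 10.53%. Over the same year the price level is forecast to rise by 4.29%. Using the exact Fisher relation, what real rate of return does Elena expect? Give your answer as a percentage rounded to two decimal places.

5.98%

By the Fisher relation, 1 + r = (1 + i)/(1 + π).
1 + r = 1.10530 / 1.04290 = 1.059833
r = 1.059833 − 1 = 5.9833%, i.e. 5.98%.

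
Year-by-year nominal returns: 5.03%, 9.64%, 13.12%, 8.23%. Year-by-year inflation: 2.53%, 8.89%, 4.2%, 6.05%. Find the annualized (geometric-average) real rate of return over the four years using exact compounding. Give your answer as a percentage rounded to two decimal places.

Compound the nominal returns: 1.0503 × 1.0964 × 1.1312 × 1.0823 = 1.40983876.
Compound inflation: 1.0253 × 1.0889 × 1.0420 × 1.0605 = 1.23372211.
Deflate: 1.40983876 / 1.23372211 = 1.14275229.
Annualized real rate = 1.14275229^(1/4) − 1 = 3.3923% → 3.39%.

3.39%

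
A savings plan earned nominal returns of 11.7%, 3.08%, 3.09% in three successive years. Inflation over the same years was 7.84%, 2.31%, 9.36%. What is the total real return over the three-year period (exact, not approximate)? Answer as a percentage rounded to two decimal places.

-1.62%

Compound the nominal returns: 1.1170 × 1.0308 × 1.0309 = 1.186982.
Compound inflation: 1.0784 × 1.0231 × 1.0936 = 1.206581.
Deflate: 1.186982 / 1.206581 = 0.983757.
Total real return = 0.983757 − 1 → -1.62%.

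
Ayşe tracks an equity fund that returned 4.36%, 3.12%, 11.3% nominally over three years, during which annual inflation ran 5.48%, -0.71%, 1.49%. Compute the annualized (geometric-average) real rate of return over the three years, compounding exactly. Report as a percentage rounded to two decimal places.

4.06%

Compound the nominal returns: 1.0436 × 1.0312 × 1.1130 = 1.19776644.
Compound inflation: 1.0548 × 0.9929 × 1.0149 = 1.06291585.
Deflate: 1.19776644 / 1.06291585 = 1.12686854.
Annualized real rate = 1.12686854^(1/3) − 1 = 4.0617% → 4.06%.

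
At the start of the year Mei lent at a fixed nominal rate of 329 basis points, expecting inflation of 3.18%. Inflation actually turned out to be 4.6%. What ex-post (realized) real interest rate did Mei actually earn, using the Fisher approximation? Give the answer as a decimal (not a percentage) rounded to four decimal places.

Ex-post: 3.29% − 4.6% = -1.310%
So the realized real rate is -0.0131.

-0.0131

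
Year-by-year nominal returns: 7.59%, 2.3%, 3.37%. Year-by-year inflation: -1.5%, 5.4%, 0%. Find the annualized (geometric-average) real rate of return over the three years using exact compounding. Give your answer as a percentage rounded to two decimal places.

Nominal growth factor = 1.0759 × 1.0230 × 1.0337 = 1.13773746
Price-level growth factor = 0.9850 × 1.0540 × 1.0000 = 1.03819000
Real growth factor = 1.13773746 / 1.03819000 = 1.09588559
Annualized real rate = 1.09588559^(1/3) − 1 = 3.0991% → 3.10%.

3.10%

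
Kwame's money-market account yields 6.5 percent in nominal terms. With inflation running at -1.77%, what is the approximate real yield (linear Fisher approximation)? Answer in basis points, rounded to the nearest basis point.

r ≈ i − π = 6.5% − (-1.77%) = 827 basis points.

827 basis points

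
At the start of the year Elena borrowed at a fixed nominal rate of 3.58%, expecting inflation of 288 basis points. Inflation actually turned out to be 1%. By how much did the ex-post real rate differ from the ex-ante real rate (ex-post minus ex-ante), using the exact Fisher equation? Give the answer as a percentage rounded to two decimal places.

Ex-ante: (1 + 0.0358)/(1 + 0.0288) − 1 = 0.6804%
Ex-post: (1 + 0.0358)/(1 + 0.0100) − 1 = 2.5545%
Difference (ex-post − ex-ante) = 1.8741% → 1.87%.

1.87%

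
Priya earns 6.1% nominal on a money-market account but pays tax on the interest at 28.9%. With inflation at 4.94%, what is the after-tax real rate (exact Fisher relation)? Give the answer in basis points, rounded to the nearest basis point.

-57 basis points

After-tax nominal return = 6.1% × (1 − 0.289) = 4.3371%.
1 + r = 1.043371 / 1.04940 = 0.994255
After-tax real rate = 0.994255 − 1 → -57 basis points.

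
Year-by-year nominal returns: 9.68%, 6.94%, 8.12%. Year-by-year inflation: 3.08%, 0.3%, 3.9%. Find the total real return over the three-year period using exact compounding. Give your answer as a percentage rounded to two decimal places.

18.05%

Compound the nominal returns: 1.0968 × 1.0694 × 1.0812 = 1.268159.
Compound inflation: 1.0308 × 1.0030 × 1.0390 = 1.074214.
Deflate: 1.268159 / 1.074214 = 1.180546.
Total real return = 1.180546 − 1 → 18.05%.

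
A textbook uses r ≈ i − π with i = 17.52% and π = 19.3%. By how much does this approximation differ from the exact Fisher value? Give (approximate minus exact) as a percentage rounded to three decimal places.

Approximate: r ≈ 17.520% − 19.300% = -1.7800%
Exact: (1 + 0.1752)/(1 + 0.1930) − 1 = -1.4920%
Error = -1.7800% − (-1.4920%) = -0.2880% → -0.288%.

-0.288%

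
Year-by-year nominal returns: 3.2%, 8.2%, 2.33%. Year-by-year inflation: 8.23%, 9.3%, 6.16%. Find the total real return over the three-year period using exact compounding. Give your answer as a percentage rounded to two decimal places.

Nominal growth factor = 1.0320 × 1.0820 × 1.0233 = 1.142641
Price-level growth factor = 1.0823 × 1.0930 × 1.0616 = 1.255824
Real growth factor = 1.142641 / 1.255824 = 0.909874
Total real return = 0.909874 − 1 → -9.01%.

-9.01%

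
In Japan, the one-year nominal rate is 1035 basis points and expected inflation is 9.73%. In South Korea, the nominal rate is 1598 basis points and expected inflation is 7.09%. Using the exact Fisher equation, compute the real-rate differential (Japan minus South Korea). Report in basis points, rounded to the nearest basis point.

-774 basis points

Japan: (1 + 0.1035)/(1 + 0.0973) − 1 = 0.5650%
South Korea: (1 + 0.1598)/(1 + 0.0709) − 1 = 8.3014%
Differential = 0.5650% − 8.3014% = -7.7364% → -774 basis points.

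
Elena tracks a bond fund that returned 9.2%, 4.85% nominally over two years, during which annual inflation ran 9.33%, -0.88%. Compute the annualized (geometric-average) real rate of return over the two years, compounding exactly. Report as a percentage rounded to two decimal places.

Nominal growth factor = 1.0920 × 1.0485 = 1.14496200
Price-level growth factor = 1.0933 × 0.9912 = 1.08367896
Real growth factor = 1.14496200 / 1.08367896 = 1.05655092
Annualized real rate = 1.05655092^(1/2) − 1 = 2.7887% → 2.79%.

2.79%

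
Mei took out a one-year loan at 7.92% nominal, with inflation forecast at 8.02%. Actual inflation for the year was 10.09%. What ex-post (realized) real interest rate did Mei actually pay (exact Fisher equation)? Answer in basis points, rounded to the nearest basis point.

Ex-post: (1 + 0.0792)/(1 + 0.1009) − 1 = -1.9711%
So the realized real rate is -197 basis points.

-197 basis points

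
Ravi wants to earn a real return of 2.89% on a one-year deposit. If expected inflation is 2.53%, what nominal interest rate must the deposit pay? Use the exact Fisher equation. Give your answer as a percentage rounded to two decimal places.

5.49%

(1 + i) = (1 + r)(1 + π) = 1.02890 × 1.02530 = 1.05493117
i = 1.05493117 − 1, so the required nominal rate is 5.49%.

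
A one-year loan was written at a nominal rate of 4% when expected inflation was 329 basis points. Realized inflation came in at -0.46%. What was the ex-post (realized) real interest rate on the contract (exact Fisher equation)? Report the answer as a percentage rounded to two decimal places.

4.48%

Ex-post: (1 + 0.0400)/(1 − 0.0046) − 1 = 4.4806%
So the realized real rate is 4.48%.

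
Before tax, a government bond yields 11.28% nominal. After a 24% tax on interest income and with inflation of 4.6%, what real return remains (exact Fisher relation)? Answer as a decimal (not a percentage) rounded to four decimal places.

0.0380

After-tax nominal return = 11.28% × (1 − 0.24) = 8.5728%.
1 + r = 1.085728 / 1.04600 = 1.037981
After-tax real rate = 1.037981 − 1 → 0.0380.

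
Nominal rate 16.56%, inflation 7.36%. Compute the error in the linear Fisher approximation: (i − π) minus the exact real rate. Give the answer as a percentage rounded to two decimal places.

0.63%

Approximate: r ≈ 16.560% − 7.360% = 9.2000%
Exact: (1 + 0.1656)/(1 + 0.0736) − 1 = 8.5693%
Error = 9.2000% − 8.5693% = 0.6307% → 0.63%.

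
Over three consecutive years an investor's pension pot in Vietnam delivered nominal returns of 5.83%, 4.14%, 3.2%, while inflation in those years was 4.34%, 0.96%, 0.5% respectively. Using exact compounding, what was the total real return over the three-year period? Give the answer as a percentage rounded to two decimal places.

Compound the nominal returns: 1.0583 × 1.0414 × 1.0320 = 1.137381.
Compound inflation: 1.0434 × 1.0096 × 1.0050 = 1.058684.
Deflate: 1.137381 / 1.058684 = 1.074335.
Total real return = 1.074335 − 1 → 7.43%.

7.43%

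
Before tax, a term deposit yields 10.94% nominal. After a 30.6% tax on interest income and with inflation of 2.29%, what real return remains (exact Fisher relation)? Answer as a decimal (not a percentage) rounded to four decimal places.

0.0518

After-tax nominal return = 10.94% × (1 − 0.306) = 7.59236%.
1 + r = 1.0759236 / 1.02290 = 1.051837
After-tax real rate = 1.051837 − 1 → 0.0518.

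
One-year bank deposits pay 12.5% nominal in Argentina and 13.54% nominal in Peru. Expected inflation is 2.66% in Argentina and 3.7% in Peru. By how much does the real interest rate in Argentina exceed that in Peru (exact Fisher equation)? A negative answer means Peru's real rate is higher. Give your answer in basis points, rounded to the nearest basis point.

Argentina: (1 + 0.1250)/(1 + 0.0266) − 1 = 9.5850%
Peru: (1 + 0.1354)/(1 + 0.0370) − 1 = 9.4889%
Differential = 9.5850% − 9.4889% = 0.0961% → 10 basis points.

10 basis points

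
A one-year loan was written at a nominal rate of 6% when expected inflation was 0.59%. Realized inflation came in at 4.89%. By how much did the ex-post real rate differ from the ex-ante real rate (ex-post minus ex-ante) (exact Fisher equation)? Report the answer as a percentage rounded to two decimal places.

Ex-ante: (1 + 0.0600)/(1 + 0.0059) − 1 = 5.3783%
Ex-post: (1 + 0.0600)/(1 + 0.0489) − 1 = 1.0583%
Difference (ex-post − ex-ante) = -4.3200% → -4.32%.

-4.32%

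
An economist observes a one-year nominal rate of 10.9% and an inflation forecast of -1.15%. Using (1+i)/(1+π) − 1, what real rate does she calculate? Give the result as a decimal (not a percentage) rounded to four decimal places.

0.1219

By the Fisher identity, 1 + r = (1 + i)/(1 + π).
1 + r = 1.10900 / 0.98850 = 1.121902
r = 1.121902 − 1 = 12.1902%, i.e. 0.1219.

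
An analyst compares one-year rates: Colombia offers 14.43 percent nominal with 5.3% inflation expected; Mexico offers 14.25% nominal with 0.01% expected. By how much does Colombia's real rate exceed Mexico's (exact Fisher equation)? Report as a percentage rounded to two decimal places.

-5.57%

Colombia: (1 + 0.1443)/(1 + 0.0530) − 1 = 8.6705%
Mexico: (1 + 0.1425)/(1 + 0.0001) − 1 = 14.2386%
Differential = 8.6705% − 14.2386% = -5.5681% → -5.57%.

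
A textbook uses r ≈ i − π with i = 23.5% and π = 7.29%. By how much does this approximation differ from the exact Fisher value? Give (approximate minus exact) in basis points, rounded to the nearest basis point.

110 basis points

Approximate: r ≈ 23.500% − 7.290% = 16.2100%
Exact: (1 + 0.2350)/(1 + 0.0729) − 1 = 15.1086%
Error = 16.2100% − 15.1086% = 1.1014% → 110 basis points.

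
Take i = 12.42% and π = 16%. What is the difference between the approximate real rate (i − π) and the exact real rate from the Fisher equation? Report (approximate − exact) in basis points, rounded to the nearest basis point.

-49 basis points

Approximate: r ≈ 12.420% − 16.000% = -3.5800%
Exact: (1 + 0.1242)/(1 + 0.1600) − 1 = -3.0862%
Error = -3.5800% − (-3.0862%) = -0.4938% → -49 basis points.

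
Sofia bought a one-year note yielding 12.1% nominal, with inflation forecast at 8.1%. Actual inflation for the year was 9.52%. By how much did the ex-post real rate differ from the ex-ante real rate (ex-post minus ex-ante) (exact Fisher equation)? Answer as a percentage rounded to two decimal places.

-1.34%

Ex-ante: (1 + 0.1210)/(1 + 0.0810) − 1 = 3.7003%
Ex-post: (1 + 0.1210)/(1 + 0.0952) − 1 = 2.3557%
Difference (ex-post − ex-ante) = -1.3445% → -1.34%.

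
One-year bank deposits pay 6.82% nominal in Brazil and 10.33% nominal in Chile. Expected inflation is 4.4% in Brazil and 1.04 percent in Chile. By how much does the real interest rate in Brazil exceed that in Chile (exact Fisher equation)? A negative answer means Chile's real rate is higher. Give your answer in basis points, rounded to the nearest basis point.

-688 basis points

Brazil: (1 + 0.0682)/(1 + 0.0440) − 1 = 2.3180%
Chile: (1 + 0.1033)/(1 + 0.0104) − 1 = 9.1944%
Differential = 2.3180% − 9.1944% = -6.8764% → -688 basis points.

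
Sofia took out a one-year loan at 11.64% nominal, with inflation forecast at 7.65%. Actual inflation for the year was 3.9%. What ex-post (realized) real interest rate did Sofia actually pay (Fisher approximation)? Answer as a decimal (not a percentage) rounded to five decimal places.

0.07740

Ex-post: 11.64% − 3.9% = 7.740%
So the realized real rate is 0.07740.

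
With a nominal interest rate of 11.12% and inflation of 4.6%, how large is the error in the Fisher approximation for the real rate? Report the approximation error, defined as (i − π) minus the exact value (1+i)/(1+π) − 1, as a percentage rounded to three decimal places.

0.287%

Approximate: r ≈ 11.120% − 4.600% = 6.5200%
Exact: (1 + 0.1112)/(1 + 0.0460) − 1 = 6.2333%
Error = 6.5200% − 6.2333% = 0.2867% → 0.287%.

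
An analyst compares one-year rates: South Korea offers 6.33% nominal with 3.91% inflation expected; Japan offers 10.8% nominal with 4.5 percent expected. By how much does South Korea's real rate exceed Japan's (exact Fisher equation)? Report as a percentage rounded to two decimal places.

-3.70%

South Korea: (1 + 0.0633)/(1 + 0.0391) − 1 = 2.3289%
Japan: (1 + 0.1080)/(1 + 0.0450) − 1 = 6.0287%
Differential = 2.3289% − 6.0287% = -3.6998% → -3.70%.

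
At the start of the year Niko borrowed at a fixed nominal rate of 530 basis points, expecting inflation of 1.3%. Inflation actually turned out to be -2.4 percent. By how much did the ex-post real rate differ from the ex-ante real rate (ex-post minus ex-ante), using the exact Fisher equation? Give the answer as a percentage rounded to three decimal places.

3.941%

Ex-ante: (1 + 0.0530)/(1 + 0.0130) − 1 = 3.9487%
Ex-post: (1 + 0.0530)/(1 − 0.0240) − 1 = 7.8893%
Difference (ex-post − ex-ante) = 3.9407% → 3.941%.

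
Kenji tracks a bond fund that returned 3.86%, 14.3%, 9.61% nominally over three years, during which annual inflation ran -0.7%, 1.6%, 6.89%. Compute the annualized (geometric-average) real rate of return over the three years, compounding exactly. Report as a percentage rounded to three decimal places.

Compound the nominal returns: 1.0386 × 1.1430 × 1.0961 = 1.30120201.
Compound inflation: 0.9930 × 1.0160 × 1.0689 = 1.07840038.
Deflate: 1.30120201 / 1.07840038 = 1.20660381.
Annualized real rate = 1.20660381^(1/3) − 1 = 6.4604% → 6.460%.

6.460%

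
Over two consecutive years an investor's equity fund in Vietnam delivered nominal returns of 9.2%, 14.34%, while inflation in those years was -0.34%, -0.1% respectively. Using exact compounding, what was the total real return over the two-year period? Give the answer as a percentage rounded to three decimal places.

25.411%

Compound the nominal returns: 1.0920 × 1.1434 = 1.248593.
Compound inflation: 0.9966 × 0.9990 = 0.995603.
Deflate: 1.248593 / 0.995603 = 1.254107.
Total real return = 1.254107 − 1 → 25.411%.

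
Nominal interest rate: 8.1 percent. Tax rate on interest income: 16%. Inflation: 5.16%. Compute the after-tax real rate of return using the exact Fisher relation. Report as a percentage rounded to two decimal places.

After-tax nominal return = 8.1% × (1 − 0.16) = 6.8040%.
1 + r = 1.06804 / 1.05160 = 1.015633
After-tax real rate = 1.015633 − 1 → 1.56%.

1.56%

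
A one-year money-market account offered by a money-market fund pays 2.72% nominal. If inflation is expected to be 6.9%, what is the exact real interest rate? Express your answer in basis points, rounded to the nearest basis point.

1 + r = 1.02720 / 1.06900 = 0.960898
r = 0.960898 − 1 = -3.9102%, i.e. -391 basis points.

-391 basis points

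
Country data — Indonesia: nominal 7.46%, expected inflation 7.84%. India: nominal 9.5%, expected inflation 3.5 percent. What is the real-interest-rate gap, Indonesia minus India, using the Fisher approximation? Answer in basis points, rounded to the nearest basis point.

-638 basis points

Indonesia: 7.46% − 7.84% = -0.380%
India: 9.5% − 3.5% = 6.000%
Differential = -6.380% → -638 basis points.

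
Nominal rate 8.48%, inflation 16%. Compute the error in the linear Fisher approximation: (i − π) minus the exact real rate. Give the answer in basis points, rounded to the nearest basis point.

Approximate: r ≈ 8.480% − 16.000% = -7.5200%
Exact: (1 + 0.0848)/(1 + 0.1600) − 1 = -6.4828%
Error = -7.5200% − (-6.4828%) = -1.0372% → -104 basis points.

-104 basis points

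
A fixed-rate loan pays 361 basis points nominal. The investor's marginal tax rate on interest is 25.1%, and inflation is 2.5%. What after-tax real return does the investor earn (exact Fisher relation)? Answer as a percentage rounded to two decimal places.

0.20%

After-tax nominal return = 3.61% × (1 − 0.251) = 2.70389%.
1 + r = 1.0270389 / 1.02500 = 1.001989
After-tax real rate = 1.001989 − 1 → 0.20%.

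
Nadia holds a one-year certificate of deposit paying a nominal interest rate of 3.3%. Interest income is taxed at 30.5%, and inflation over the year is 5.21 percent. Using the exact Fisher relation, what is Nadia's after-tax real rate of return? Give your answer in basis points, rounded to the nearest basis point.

-277 basis points

After-tax nominal return = 3.3% × (1 − 0.305) = 2.2935%.
1 + r = 1.022935 / 1.05210 = 0.972279
After-tax real rate = 0.972279 − 1 → -277 basis points.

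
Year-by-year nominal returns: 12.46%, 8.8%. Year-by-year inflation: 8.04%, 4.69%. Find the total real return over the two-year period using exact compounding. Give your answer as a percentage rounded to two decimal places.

Nominal growth factor = 1.1246 × 1.0880 = 1.223565
Price-level growth factor = 1.0804 × 1.0469 = 1.131071
Real growth factor = 1.223565 / 1.131071 = 1.081776
Total real return = 1.081776 − 1 → 8.18%.

8.18%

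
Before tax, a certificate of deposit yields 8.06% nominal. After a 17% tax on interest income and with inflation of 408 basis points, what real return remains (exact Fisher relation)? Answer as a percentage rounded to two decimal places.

2.51%

After-tax nominal return = 8.06% × (1 − 0.17) = 6.6898%.
1 + r = 1.066898 / 1.04080 = 1.025075
After-tax real rate = 1.025075 − 1 → 2.51%.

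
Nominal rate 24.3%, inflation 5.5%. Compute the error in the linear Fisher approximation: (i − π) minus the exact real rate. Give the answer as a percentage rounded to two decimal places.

Approximate: r ≈ 24.300% − 5.500% = 18.8000%
Exact: (1 + 0.2430)/(1 + 0.0550) − 1 = 17.8199%
Error = 18.8000% − 17.8199% = 0.9801% → 0.98%.

0.98%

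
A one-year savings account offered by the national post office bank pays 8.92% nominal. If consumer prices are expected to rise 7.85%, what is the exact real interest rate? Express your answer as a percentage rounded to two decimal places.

0.99%

1 + r = 1.08920 / 1.07850 = 1.009921
r = 1.009921 − 1 = 0.9921%, i.e. 0.99%.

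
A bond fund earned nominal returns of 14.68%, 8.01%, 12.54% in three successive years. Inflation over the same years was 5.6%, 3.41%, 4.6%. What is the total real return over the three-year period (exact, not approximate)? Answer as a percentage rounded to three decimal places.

Nominal growth factor = 1.1468 × 1.0801 × 1.1254 = 1.393986478
Price-level growth factor = 1.0560 × 1.0341 × 1.0460 = 1.142242042
Real growth factor = 1.393986478 / 1.142242042 = 1.220395002
Total real return = 1.220395002 − 1 → 22.040%.

22.040%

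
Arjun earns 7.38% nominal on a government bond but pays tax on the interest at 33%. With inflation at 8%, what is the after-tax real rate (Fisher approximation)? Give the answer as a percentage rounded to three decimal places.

After-tax nominal return = 7.38% × (1 − 0.33) = 4.9446%.
r ≈ 4.9446% − 8% → -3.055%.

-3.055%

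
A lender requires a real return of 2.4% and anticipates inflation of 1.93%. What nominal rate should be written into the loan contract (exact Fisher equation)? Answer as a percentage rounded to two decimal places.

4.38%

(1 + i) = (1 + r)(1 + π) = 1.02400 × 1.01930 = 1.0437632
i = 1.0437632 − 1, so the required nominal rate is 4.38%.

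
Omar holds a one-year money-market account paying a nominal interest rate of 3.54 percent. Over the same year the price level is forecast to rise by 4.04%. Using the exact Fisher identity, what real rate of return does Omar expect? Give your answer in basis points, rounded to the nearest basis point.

By the Fisher identity, 1 + r = (1 + i)/(1 + π).
1 + r = 1.03540 / 1.04040 = 0.995194
r = 0.995194 − 1 = -0.4806%, i.e. -48 basis points.

-48 basis points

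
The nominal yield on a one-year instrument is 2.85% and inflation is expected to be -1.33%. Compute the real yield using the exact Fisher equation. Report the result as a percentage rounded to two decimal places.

4.24%

By the Fisher identity, 1 + r = (1 + i)/(1 + π).
1 + r = 1.02850 / 0.98670 = 1.042363
r = 1.042363 − 1 = 4.2363%, i.e. 4.24%.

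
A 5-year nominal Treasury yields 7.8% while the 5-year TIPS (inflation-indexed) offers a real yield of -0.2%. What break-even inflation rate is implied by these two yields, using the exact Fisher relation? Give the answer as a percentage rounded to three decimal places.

(1 + π) = (1 + i)/(1 + r) = 1.07800 / 0.99800 = 1.080160
Break-even inflation = 1.080160 − 1 → 8.016%.

8.016%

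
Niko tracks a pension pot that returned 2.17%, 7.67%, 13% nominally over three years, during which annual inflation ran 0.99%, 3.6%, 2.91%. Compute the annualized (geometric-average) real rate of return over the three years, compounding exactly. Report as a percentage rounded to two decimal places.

Nominal growth factor = 1.0217 × 1.0767 × 1.1300 = 1.24307276
Price-level growth factor = 1.0099 × 1.0360 × 1.0291 = 1.07670246
Real growth factor = 1.24307276 / 1.07670246 = 1.15451836
Annualized real rate = 1.15451836^(1/3) − 1 = 4.9060% → 4.91%.

4.91%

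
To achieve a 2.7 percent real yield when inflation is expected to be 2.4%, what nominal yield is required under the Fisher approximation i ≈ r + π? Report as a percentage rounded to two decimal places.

i ≈ r + π = 2.7% + 2.4% = 5.10%.

5.10%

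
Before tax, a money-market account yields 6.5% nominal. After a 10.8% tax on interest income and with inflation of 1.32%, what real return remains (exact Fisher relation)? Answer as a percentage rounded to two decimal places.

After-tax nominal return = 6.5% × (1 − 0.108) = 5.7980%.
1 + r = 1.05798 / 1.01320 = 1.044197
After-tax real rate = 1.044197 − 1 → 4.42%.

4.42%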